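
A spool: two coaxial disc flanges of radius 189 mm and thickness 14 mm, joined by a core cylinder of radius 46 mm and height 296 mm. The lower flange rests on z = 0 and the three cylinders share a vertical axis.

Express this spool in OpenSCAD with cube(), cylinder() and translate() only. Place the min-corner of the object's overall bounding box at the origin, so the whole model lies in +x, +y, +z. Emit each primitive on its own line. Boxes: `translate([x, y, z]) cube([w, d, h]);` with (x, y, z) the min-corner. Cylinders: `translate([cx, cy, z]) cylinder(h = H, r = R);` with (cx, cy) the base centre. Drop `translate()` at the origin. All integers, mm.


translate([189, 189, 0]) cylinder(h = 14, r = 189);
translate([189, 189, 14]) cylinder(h = 296, r = 46);
translate([189, 189, 310]) cylinder(h = 14, r = 189);


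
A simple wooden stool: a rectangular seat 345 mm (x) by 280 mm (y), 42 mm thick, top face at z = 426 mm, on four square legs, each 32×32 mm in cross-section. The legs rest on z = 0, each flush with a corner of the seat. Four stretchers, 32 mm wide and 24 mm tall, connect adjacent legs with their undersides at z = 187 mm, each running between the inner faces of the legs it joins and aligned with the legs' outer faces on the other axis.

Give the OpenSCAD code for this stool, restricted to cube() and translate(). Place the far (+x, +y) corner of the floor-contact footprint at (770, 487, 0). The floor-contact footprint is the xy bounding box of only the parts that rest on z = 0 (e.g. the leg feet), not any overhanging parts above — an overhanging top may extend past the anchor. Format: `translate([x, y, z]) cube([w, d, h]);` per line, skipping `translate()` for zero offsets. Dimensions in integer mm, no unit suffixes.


// leg_h = 426 - 42 = 384
// stretcher span = 345 - 2*32 = 281
translate([425, 207, 384]) cube([345, 280, 42]);
translate([425, 207, 0]) cube([32, 32, 384]);
translate([738, 207, 0]) cube([32, 32, 384]);
translate([425, 455, 0]) cube([32, 32, 384]);
translate([738, 455, 0]) cube([32, 32, 384]);
translate([457, 207, 187]) cube([281, 32, 24]);
translate([457, 455, 187]) cube([281, 32, 24]);
translate([425, 239, 187]) cube([32, 216, 24]);
translate([738, 239, 187]) cube([32, 216, 24]);


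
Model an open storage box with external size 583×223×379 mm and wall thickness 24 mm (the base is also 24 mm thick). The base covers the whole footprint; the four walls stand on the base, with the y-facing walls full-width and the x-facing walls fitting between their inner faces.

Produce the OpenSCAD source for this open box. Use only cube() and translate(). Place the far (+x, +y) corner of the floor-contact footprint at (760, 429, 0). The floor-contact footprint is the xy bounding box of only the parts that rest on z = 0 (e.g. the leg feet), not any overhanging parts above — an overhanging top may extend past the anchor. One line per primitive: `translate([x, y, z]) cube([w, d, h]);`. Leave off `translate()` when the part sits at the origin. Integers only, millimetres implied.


translate([177, 206, 0]) cube([583, 223, 24]);
translate([177, 206, 24]) cube([583, 24, 355]);
translate([177, 405, 24]) cube([583, 24, 355]);
translate([177, 230, 24]) cube([24, 175, 355]);
translate([736, 230, 24]) cube([24, 175, 355]);


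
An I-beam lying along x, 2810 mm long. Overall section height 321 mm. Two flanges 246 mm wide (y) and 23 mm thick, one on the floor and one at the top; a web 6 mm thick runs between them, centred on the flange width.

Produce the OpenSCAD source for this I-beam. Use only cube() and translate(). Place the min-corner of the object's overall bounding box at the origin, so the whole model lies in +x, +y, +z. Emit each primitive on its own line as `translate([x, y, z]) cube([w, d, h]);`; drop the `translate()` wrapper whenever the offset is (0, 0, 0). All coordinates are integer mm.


cube([2810, 246, 23]);
translate([0, 120, 23]) cube([2810, 6, 275]);
translate([0, 0, 298]) cube([2810, 246, 23]);


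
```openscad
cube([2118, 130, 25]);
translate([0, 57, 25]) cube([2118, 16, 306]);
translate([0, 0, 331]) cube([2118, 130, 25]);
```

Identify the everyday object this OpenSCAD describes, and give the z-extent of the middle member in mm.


An I-beam. The web height is 306 mm.

Two wide flanges with a thin centred web — an I-beam. Overall 356 mm minus two 25 mm flanges gives a web of 356 − 2·25 = 306 mm.


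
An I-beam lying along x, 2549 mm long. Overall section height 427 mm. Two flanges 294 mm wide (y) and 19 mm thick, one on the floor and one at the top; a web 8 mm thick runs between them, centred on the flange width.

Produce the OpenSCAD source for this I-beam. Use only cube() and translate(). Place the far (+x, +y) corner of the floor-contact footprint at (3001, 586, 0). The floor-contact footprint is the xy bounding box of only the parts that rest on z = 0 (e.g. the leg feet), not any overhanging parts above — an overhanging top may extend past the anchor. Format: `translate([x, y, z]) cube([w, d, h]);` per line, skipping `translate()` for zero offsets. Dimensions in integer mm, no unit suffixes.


translate([452, 292, 0]) cube([2549, 294, 19]);
translate([452, 435, 19]) cube([2549, 8, 389]);
translate([452, 292, 408]) cube([2549, 294, 19]);


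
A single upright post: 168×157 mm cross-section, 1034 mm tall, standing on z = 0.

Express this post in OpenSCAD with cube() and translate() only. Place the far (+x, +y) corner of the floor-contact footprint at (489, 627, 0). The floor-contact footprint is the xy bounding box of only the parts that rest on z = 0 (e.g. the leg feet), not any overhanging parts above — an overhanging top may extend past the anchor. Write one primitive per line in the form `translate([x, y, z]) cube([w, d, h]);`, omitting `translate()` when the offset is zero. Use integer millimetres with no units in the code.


translate([321, 470, 0]) cube([168, 157, 1034]);


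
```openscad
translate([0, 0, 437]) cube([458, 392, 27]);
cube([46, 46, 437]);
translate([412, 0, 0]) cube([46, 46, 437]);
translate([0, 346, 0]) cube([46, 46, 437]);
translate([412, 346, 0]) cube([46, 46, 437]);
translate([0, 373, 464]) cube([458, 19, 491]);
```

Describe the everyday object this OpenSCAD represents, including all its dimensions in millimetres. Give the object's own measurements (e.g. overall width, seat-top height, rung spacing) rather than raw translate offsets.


A chair. The seat is a 458×392×27 mm slab with its top at z = 464 mm, on four 46×46 mm corner legs (flush with the seat edges, standing on z = 0). A flat backrest 19 mm thick, 491 mm tall, spans the full seat width and rises from the seat top along its +y edge, rear face flush with the rear of the seat.


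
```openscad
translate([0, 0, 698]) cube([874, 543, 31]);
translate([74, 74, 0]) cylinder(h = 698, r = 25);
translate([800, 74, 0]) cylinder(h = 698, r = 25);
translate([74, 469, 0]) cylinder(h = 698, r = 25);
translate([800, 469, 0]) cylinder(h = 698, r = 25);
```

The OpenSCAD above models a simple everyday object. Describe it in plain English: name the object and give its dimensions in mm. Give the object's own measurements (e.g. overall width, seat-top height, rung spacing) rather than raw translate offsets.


A rectangular dining table. The top is 874×543×31 mm with its upper surface at z = 729 mm. It stands on four round legs of 50 mm diameter, each leg's bounding box inset 49 mm from the nearest pair of top edges, running from the floor to the underside of the top.


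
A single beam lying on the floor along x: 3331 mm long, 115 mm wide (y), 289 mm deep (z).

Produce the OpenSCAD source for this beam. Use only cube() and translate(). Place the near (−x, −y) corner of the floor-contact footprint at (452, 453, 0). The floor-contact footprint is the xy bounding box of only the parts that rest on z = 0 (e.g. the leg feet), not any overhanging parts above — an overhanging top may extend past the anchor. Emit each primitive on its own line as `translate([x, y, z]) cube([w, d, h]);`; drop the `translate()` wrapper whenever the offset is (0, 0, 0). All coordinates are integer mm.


translate([452, 453, 0]) cube([3331, 115, 289]);


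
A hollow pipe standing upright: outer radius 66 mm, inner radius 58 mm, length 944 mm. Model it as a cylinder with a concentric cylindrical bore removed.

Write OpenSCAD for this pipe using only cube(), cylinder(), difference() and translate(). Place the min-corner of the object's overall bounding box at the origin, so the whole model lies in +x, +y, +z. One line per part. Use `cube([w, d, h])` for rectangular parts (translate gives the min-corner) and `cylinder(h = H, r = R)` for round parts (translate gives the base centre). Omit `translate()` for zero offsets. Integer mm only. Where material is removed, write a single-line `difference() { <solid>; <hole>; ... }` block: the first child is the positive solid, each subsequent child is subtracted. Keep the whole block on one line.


difference() { translate([66, 66, 0]) cylinder(h = 944, r = 66); translate([66, 66, 0]) cylinder(h = 944, r = 58); }


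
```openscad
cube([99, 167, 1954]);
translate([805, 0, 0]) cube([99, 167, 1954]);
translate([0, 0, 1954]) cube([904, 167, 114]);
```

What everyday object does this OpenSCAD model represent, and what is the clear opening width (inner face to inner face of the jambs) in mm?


A door frame. The clear opening width is 706 mm.

Two 1954 mm tall posts with a header on top — a door frame. The left jamb is 99 mm wide at x = 0; the right jamb starts at x = 805. The clear opening is 805 − 99 = 706 mm.


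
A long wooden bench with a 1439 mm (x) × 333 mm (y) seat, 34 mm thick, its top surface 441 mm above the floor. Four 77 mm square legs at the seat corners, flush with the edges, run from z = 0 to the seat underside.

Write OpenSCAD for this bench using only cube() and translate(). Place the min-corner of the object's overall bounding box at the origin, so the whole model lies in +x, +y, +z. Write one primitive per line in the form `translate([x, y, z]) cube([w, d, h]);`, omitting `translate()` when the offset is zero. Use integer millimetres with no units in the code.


translate([0, 0, 407]) cube([1439, 333, 34]);
cube([77, 77, 407]);
translate([0, 256, 0]) cube([77, 77, 407]);
translate([1362, 0, 0]) cube([77, 77, 407]);
translate([1362, 256, 0]) cube([77, 77, 407]);


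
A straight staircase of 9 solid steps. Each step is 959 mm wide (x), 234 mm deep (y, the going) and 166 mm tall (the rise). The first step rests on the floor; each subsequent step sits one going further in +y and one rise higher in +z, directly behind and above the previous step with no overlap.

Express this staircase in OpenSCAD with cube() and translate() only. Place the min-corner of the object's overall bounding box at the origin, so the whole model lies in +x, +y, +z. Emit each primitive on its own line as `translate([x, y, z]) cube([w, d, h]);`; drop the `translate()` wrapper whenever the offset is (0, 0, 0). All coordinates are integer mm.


cube([959, 234, 166]);
translate([0, 234, 166]) cube([959, 234, 166]);
translate([0, 468, 332]) cube([959, 234, 166]);
translate([0, 702, 498]) cube([959, 234, 166]);
translate([0, 936, 664]) cube([959, 234, 166]);
translate([0, 1170, 830]) cube([959, 234, 166]);
translate([0, 1404, 996]) cube([959, 234, 166]);
translate([0, 1638, 1162]) cube([959, 234, 166]);
translate([0, 1872, 1328]) cube([959, 234, 166]);


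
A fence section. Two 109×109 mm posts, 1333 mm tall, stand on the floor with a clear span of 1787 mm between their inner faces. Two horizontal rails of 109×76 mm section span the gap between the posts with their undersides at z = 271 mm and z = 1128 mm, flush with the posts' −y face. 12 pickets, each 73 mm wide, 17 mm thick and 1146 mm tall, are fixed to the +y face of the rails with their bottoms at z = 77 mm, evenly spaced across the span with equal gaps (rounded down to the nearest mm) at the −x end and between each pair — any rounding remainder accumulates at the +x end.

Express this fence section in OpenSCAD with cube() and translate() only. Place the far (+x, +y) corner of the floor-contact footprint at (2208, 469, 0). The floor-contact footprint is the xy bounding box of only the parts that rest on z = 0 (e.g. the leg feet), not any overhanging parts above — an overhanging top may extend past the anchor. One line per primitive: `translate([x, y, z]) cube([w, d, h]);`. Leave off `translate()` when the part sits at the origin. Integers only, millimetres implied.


translate([203, 360, 0]) cube([109, 109, 1333]);
translate([2099, 360, 0]) cube([109, 109, 1333]);
translate([312, 360, 271]) cube([1787, 109, 76]);
translate([312, 360, 1128]) cube([1787, 109, 76]);
translate([382, 469, 77]) cube([73, 17, 1146]);
translate([525, 469, 77]) cube([73, 17, 1146]);
translate([668, 469, 77]) cube([73, 17, 1146]);
translate([811, 469, 77]) cube([73, 17, 1146]);
translate([954, 469, 77]) cube([73, 17, 1146]);
translate([1097, 469, 77]) cube([73, 17, 1146]);
translate([1240, 469, 77]) cube([73, 17, 1146]);
translate([1383, 469, 77]) cube([73, 17, 1146]);
translate([1526, 469, 77]) cube([73, 17, 1146]);
translate([1669, 469, 77]) cube([73, 17, 1146]);
translate([1812, 469, 77]) cube([73, 17, 1146]);
translate([1955, 469, 77]) cube([73, 17, 1146]);


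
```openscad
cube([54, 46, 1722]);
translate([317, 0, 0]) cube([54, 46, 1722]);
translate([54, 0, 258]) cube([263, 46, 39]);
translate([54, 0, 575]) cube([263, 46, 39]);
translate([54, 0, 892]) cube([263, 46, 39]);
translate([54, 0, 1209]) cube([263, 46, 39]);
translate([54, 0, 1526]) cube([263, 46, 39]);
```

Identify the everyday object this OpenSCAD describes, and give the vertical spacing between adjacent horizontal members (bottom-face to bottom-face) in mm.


A ladder. The rung spacing is 317 mm.

Two tall 54×46 posts with 5 short bars between them — a ladder. Adjacent rungs sit at z = 258 and z = 575, so the spacing is 575 − 258 = 317 mm.


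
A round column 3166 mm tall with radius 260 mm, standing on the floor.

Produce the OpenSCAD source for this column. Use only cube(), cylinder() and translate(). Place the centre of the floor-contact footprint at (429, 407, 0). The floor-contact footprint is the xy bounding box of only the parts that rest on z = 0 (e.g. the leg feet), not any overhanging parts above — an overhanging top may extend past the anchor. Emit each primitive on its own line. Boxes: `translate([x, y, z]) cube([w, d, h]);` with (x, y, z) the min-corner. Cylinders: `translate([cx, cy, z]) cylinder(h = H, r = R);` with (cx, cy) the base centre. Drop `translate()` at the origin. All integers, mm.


translate([429, 407, 0]) cylinder(h = 3166, r = 260);


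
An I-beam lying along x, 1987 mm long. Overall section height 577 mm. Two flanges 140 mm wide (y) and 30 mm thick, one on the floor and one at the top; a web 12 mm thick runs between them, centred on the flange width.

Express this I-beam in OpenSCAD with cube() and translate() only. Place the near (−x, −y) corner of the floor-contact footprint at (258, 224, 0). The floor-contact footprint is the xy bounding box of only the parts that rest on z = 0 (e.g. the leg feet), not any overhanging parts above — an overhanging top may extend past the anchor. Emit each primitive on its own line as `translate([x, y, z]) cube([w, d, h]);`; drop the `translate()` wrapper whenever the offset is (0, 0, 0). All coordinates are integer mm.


translate([258, 224, 0]) cube([1987, 140, 30]);
translate([258, 288, 30]) cube([1987, 12, 517]);
translate([258, 224, 547]) cube([1987, 140, 30]);


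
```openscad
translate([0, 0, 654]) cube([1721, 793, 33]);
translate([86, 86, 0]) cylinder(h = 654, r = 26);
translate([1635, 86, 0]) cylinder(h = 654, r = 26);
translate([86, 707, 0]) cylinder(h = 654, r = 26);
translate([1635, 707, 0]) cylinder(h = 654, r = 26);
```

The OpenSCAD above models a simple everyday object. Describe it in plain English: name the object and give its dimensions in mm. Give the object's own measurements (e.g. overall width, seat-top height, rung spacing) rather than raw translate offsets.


A table: top 1721 mm (x) × 793 mm (y), 33 mm thick, upper face at z = 687 mm, on four round legs of 52 mm diameter, each leg's bounding box inset 60 mm from the nearest pair of top edges from z = 0 to the bottom of the top.


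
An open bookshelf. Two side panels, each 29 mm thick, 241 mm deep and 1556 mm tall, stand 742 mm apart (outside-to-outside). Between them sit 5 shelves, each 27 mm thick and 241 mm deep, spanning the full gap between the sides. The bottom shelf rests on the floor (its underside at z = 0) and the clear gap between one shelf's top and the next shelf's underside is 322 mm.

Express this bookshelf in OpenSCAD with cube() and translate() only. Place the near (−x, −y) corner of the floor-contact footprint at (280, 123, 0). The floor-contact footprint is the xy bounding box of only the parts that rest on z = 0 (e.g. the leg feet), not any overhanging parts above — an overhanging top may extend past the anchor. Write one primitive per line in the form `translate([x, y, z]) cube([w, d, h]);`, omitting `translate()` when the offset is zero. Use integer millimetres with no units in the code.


translate([280, 123, 0]) cube([29, 241, 1556]);
translate([993, 123, 0]) cube([29, 241, 1556]);
translate([309, 123, 0]) cube([684, 241, 27]);
translate([309, 123, 349]) cube([684, 241, 27]);
translate([309, 123, 698]) cube([684, 241, 27]);
translate([309, 123, 1047]) cube([684, 241, 27]);
translate([309, 123, 1396]) cube([684, 241, 27]);


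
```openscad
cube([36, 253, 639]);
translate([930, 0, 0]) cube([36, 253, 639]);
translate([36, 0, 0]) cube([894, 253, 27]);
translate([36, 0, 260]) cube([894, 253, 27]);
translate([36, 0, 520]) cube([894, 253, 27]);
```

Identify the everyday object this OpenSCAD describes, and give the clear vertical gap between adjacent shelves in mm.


A bookshelf. The clear shelf gap is 233 mm.

Two tall side panels with 3 horizontal boards between them — a bookshelf. The first two shelf undersides are at z = 0 and z = 260; with shelf thickness 27, the clear gap is 260 − 0 − 27 = 233 mm.


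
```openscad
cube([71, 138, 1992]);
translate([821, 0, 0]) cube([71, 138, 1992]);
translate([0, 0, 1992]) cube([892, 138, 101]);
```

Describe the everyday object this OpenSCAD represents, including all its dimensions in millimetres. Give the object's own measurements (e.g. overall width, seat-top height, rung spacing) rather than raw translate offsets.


A door frame. The clear opening is 750 mm wide and 1992 mm high. Two 71 mm wide jambs, 138 mm deep, stand either side of the opening from the floor to the top of the opening. A 101 mm thick head sits across the top of both jambs, spanning the full outside width of the frame.


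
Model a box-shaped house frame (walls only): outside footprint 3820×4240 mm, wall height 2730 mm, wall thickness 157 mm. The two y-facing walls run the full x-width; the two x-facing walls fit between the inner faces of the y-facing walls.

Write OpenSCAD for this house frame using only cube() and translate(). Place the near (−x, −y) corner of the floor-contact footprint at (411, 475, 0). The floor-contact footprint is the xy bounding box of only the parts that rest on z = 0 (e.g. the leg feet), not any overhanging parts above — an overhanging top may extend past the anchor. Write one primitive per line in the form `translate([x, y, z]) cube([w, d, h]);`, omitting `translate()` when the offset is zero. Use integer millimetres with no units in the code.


translate([411, 475, 0]) cube([3820, 157, 2730]);
translate([411, 4558, 0]) cube([3820, 157, 2730]);
translate([411, 632, 0]) cube([157, 3926, 2730]);
translate([4074, 632, 0]) cube([157, 3926, 2730]);


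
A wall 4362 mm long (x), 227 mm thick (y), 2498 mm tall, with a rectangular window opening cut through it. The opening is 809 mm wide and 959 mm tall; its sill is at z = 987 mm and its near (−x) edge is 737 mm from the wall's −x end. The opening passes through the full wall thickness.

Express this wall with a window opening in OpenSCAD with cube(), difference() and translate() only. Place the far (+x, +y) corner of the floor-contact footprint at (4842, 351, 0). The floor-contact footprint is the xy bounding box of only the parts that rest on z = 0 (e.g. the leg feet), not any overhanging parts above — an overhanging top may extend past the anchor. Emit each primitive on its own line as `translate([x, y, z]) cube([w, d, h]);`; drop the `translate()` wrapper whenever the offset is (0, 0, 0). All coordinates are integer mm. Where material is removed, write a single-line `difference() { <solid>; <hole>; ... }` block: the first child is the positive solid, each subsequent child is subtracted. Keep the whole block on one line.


difference() { translate([480, 124, 0]) cube([4362, 227, 2498]); translate([1217, 124, 987]) cube([809, 227, 959]); }


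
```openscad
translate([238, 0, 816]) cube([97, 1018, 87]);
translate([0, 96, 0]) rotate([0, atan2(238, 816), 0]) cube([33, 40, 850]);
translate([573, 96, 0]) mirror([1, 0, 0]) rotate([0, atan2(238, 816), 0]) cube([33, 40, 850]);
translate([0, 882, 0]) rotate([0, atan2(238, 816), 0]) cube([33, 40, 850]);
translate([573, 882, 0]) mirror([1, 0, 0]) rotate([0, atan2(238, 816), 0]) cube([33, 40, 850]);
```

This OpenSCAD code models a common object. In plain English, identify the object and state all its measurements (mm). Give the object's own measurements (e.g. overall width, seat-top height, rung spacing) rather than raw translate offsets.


A sawhorse. A 97×1018×87 mm beam (x, y, z) sits on two A-frame leg pairs. Each pair is two raked legs of 33×40 mm section (40 mm along y) splaying symmetrically in x. Each leg rises 816 mm vertically over 238 mm of horizontal reach and is 850 mm long along its own axis. Every leg's outer bottom edge rests on the floor and its outer top edge meets a bottom edge of the beam — the left legs (tilting toward +x) meet the beam's −x bottom edge, the right legs (their mirror images, tilting toward −x) meet its +x bottom edge — so the leg tops tuck under the beam, the beam's underside is 816 mm above the floor, and the feet are 573 mm apart outside-to-outside with the beam centred between them. The two leg pairs are set in 96 mm from either end of the beam.


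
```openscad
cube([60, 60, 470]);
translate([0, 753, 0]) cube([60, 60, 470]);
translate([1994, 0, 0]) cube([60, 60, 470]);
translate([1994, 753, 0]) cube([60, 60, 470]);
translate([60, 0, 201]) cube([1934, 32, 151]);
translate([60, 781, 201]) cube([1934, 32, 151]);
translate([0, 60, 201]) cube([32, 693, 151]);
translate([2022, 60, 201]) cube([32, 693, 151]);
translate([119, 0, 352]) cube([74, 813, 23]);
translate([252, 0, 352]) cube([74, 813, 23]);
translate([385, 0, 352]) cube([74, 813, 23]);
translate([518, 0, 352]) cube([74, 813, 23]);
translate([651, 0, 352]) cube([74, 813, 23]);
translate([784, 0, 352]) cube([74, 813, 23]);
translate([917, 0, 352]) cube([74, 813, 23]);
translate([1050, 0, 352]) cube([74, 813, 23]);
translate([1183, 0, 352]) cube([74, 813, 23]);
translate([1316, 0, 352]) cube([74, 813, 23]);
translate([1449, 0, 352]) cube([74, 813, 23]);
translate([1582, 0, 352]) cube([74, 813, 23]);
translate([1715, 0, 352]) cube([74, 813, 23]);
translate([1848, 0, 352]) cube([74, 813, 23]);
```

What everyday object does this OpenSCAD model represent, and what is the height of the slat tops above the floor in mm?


A bed frame. The slat-top height is 375 mm.

Four posts, four rails, and a row of slats — a bed frame. Slats sit on the rails at z = 201 + 151 = 352; with slat thickness 23, the top is 375 mm.


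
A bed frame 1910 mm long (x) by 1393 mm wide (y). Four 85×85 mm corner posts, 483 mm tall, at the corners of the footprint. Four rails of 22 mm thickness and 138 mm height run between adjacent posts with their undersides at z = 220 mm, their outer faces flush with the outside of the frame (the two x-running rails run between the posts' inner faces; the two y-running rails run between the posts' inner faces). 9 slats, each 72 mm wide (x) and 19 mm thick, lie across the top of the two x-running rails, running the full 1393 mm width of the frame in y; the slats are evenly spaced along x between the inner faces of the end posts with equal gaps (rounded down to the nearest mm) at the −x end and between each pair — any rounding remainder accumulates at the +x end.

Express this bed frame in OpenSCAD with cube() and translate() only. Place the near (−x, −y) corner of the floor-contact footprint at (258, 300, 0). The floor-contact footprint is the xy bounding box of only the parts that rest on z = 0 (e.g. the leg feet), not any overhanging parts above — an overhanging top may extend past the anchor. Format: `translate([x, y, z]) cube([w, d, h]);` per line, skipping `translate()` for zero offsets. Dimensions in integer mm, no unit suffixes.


translate([258, 300, 0]) cube([85, 85, 483]);
translate([258, 1608, 0]) cube([85, 85, 483]);
translate([2083, 300, 0]) cube([85, 85, 483]);
translate([2083, 1608, 0]) cube([85, 85, 483]);
translate([343, 300, 220]) cube([1740, 22, 138]);
translate([343, 1671, 220]) cube([1740, 22, 138]);
translate([258, 385, 220]) cube([22, 1223, 138]);
translate([2146, 385, 220]) cube([22, 1223, 138]);
translate([452, 300, 358]) cube([72, 1393, 19]);
translate([633, 300, 358]) cube([72, 1393, 19]);
translate([814, 300, 358]) cube([72, 1393, 19]);
translate([995, 300, 358]) cube([72, 1393, 19]);
translate([1176, 300, 358]) cube([72, 1393, 19]);
translate([1357, 300, 358]) cube([72, 1393, 19]);
translate([1538, 300, 358]) cube([72, 1393, 19]);
translate([1719, 300, 358]) cube([72, 1393, 19]);
translate([1900, 300, 358]) cube([72, 1393, 19]);


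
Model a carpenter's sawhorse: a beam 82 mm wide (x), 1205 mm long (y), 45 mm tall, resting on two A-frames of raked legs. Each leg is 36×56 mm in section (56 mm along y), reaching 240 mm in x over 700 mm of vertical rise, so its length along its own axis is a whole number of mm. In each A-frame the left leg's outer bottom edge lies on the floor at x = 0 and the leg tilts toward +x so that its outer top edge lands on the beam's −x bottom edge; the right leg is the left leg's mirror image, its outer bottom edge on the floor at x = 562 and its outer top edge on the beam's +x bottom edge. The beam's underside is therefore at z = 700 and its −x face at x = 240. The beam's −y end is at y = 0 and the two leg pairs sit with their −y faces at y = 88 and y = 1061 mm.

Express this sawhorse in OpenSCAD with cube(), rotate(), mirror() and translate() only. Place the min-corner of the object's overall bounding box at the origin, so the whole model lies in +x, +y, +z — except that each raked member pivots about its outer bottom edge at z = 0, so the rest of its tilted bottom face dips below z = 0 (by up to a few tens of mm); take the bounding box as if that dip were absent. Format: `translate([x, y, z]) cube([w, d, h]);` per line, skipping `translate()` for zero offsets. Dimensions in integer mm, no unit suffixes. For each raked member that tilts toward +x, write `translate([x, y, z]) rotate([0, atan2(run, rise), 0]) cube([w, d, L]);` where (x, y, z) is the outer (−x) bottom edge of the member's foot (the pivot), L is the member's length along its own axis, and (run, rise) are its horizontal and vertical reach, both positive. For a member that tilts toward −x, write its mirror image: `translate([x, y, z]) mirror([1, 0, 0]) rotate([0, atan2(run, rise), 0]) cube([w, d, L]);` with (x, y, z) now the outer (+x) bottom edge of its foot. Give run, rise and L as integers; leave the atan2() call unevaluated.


translate([240, 0, 700]) cube([82, 1205, 45]);
translate([0, 88, 0]) rotate([0, atan2(240, 700), 0]) cube([36, 56, 740]);
translate([562, 88, 0]) mirror([1, 0, 0]) rotate([0, atan2(240, 700), 0]) cube([36, 56, 740]);
translate([0, 1061, 0]) rotate([0, atan2(240, 700), 0]) cube([36, 56, 740]);
translate([562, 1061, 0]) mirror([1, 0, 0]) rotate([0, atan2(240, 700), 0]) cube([36, 56, 740]);


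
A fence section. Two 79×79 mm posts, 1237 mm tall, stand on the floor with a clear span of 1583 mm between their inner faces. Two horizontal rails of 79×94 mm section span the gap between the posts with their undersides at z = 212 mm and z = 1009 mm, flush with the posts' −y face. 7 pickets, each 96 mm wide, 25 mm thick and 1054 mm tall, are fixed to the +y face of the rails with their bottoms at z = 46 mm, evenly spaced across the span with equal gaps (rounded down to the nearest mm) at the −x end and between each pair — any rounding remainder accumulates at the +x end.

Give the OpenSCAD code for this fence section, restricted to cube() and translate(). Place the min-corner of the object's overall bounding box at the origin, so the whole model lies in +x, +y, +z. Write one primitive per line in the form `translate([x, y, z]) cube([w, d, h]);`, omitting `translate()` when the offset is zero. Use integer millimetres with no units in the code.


cube([79, 79, 1237]);
translate([1662, 0, 0]) cube([79, 79, 1237]);
translate([79, 0, 212]) cube([1583, 79, 94]);
translate([79, 0, 1009]) cube([1583, 79, 94]);
translate([192, 79, 46]) cube([96, 25, 1054]);
translate([401, 79, 46]) cube([96, 25, 1054]);
translate([610, 79, 46]) cube([96, 25, 1054]);
translate([819, 79, 46]) cube([96, 25, 1054]);
translate([1028, 79, 46]) cube([96, 25, 1054]);
translate([1237, 79, 46]) cube([96, 25, 1054]);
translate([1446, 79, 46]) cube([96, 25, 1054]);


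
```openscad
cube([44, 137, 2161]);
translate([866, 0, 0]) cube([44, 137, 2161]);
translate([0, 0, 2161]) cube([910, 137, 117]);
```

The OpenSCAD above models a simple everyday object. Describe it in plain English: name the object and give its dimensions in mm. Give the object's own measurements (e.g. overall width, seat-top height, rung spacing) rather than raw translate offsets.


A door frame. The clear opening is 822 mm wide and 2161 mm high. Two 44 mm wide jambs, 137 mm deep, stand either side of the opening from the floor to the top of the opening. A 117 mm thick head sits across the top of both jambs, spanning the full outside width of the frame.


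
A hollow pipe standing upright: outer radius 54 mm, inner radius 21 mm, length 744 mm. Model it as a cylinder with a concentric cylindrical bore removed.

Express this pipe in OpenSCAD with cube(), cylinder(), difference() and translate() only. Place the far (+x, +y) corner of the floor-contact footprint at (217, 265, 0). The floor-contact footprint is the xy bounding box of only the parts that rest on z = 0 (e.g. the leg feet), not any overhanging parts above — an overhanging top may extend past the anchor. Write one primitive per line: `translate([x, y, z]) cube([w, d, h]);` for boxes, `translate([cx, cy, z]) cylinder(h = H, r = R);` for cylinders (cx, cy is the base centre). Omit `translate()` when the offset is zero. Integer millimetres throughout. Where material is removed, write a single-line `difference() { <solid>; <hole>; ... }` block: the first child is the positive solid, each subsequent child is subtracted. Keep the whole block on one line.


difference() { translate([163, 211, 0]) cylinder(h = 744, r = 54); translate([163, 211, 0]) cylinder(h = 744, r = 21); }


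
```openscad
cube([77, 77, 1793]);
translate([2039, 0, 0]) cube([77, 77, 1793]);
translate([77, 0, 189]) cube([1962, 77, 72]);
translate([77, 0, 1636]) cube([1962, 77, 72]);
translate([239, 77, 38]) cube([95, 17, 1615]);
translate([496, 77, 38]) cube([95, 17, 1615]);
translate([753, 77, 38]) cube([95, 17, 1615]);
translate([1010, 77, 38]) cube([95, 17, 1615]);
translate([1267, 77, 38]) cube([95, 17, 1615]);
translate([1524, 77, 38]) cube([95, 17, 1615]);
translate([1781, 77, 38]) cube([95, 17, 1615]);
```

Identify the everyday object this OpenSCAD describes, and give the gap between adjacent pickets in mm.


A fence section. The picket gap is 162 mm.

Two posts, two rails, 7 pickets — a fence section. Span 1962 mm holds 7 pickets of 95 mm with 8 equal gaps: ⌊(1962 − 7·95) / 8⌋ = 162 mm.


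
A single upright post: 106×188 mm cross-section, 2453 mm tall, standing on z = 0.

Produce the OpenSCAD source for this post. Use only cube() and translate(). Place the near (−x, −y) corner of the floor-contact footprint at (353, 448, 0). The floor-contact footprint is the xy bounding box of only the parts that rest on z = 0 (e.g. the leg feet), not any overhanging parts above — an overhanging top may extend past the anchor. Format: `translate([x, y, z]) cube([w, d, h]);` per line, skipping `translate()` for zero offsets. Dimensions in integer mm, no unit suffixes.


translate([353, 448, 0]) cube([106, 188, 2453]);


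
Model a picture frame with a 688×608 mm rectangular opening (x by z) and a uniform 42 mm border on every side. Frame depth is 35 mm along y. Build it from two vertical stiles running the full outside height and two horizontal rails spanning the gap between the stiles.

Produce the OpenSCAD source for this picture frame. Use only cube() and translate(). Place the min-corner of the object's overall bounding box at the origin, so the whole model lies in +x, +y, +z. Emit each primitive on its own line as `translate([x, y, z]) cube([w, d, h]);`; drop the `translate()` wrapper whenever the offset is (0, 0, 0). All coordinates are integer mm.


cube([42, 35, 692]);
translate([730, 0, 0]) cube([42, 35, 692]);
translate([42, 0, 0]) cube([688, 35, 42]);
translate([42, 0, 650]) cube([688, 35, 42]);


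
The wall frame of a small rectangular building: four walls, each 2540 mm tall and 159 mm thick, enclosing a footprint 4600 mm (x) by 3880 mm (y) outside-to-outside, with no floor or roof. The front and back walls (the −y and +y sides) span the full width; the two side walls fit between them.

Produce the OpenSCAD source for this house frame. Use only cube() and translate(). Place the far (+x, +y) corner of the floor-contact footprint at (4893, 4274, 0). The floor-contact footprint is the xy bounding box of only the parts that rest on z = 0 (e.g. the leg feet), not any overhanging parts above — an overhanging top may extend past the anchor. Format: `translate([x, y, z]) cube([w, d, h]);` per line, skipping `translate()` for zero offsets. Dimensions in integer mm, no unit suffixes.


translate([293, 394, 0]) cube([4600, 159, 2540]);
translate([293, 4115, 0]) cube([4600, 159, 2540]);
translate([293, 553, 0]) cube([159, 3562, 2540]);
translate([4734, 553, 0]) cube([159, 3562, 2540]);


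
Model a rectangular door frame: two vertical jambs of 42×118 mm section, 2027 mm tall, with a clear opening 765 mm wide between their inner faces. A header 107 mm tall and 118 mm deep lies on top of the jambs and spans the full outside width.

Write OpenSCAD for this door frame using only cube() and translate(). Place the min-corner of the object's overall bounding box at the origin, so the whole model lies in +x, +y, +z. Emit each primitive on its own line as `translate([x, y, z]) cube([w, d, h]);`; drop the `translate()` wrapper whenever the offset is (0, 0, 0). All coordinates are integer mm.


cube([42, 118, 2027]);
translate([807, 0, 0]) cube([42, 118, 2027]);
translate([0, 0, 2027]) cube([849, 118, 107]);


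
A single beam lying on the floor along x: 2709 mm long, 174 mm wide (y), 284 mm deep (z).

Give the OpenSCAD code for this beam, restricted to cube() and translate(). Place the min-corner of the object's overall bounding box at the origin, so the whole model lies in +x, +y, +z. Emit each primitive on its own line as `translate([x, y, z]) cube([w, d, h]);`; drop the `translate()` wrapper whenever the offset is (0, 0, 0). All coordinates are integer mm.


cube([2709, 174, 284]);


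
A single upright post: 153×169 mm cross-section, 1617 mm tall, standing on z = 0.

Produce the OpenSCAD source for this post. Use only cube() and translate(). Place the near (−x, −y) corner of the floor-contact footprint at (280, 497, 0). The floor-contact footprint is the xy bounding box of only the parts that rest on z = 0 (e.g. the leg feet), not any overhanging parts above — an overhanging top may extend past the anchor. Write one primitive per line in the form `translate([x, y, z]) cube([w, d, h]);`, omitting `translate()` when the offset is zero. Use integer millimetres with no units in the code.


translate([280, 497, 0]) cube([153, 169, 1617]);


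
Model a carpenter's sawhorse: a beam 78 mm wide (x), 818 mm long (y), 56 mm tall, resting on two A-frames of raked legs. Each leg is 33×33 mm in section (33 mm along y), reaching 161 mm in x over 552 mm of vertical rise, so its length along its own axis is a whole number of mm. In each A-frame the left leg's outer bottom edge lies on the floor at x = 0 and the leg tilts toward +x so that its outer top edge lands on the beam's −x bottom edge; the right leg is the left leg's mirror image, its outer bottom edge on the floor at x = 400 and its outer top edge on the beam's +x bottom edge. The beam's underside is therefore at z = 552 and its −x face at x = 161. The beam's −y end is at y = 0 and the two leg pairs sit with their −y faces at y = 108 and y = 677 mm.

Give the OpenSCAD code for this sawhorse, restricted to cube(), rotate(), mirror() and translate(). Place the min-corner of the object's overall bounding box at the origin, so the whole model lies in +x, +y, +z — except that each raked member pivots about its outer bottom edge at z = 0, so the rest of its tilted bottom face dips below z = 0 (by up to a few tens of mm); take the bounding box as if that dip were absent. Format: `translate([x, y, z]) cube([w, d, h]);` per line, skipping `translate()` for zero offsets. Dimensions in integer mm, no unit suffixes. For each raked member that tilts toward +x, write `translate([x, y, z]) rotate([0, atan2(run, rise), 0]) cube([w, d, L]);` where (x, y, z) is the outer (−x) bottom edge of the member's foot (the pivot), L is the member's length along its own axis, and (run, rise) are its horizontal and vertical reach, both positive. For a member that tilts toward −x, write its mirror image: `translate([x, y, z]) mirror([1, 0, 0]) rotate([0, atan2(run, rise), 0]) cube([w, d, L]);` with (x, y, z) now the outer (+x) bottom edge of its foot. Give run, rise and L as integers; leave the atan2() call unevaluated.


translate([161, 0, 552]) cube([78, 818, 56]);
translate([0, 108, 0]) rotate([0, atan2(161, 552), 0]) cube([33, 33, 575]);
translate([400, 108, 0]) mirror([1, 0, 0]) rotate([0, atan2(161, 552), 0]) cube([33, 33, 575]);
translate([0, 677, 0]) rotate([0, atan2(161, 552), 0]) cube([33, 33, 575]);
translate([400, 677, 0]) mirror([1, 0, 0]) rotate([0, atan2(161, 552), 0]) cube([33, 33, 575]);


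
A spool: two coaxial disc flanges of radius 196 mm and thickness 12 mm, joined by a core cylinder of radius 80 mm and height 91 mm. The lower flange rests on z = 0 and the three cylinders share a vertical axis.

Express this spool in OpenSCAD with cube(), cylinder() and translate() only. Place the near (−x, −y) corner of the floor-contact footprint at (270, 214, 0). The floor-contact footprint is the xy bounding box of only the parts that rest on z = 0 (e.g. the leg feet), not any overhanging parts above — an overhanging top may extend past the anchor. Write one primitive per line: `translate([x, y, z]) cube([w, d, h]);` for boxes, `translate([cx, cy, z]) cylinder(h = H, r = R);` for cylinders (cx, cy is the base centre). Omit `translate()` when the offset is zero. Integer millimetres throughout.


translate([466, 410, 0]) cylinder(h = 12, r = 196);
translate([466, 410, 12]) cylinder(h = 91, r = 80);
translate([466, 410, 103]) cylinder(h = 12, r = 196);


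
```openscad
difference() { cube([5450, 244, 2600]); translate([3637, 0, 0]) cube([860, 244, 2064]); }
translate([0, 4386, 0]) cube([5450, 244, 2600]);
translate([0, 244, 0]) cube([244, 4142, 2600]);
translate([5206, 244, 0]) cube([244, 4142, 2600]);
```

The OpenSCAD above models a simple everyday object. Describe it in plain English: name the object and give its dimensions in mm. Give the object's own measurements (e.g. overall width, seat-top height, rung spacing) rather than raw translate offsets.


A single room: four walls, each 2600 mm tall and 244 mm thick, enclosing an outside footprint 5450×4630 mm (x × y), no floor or roof. The front and back walls (−y and +y sides) run the full x-width; the side walls fit between their inner faces. A door opening 860 mm wide and 2064 mm tall is cut through the front wall from the floor up, its −x edge 3637 mm from the wall's −x end.
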